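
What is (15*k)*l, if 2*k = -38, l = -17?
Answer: 4845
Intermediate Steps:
k = -19 (k = (½)*(-38) = -19)
(15*k)*l = (15*(-19))*(-17) = -285*(-17) = 4845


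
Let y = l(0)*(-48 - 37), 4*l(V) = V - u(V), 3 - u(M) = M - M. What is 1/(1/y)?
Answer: 255/4 ≈ 63.750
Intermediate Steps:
u(M) = 3 (u(M) = 3 - (M - M) = 3 - 1*0 = 3 + 0 = 3)
l(V) = -¾ + V/4 (l(V) = (V - 1*3)/4 = (V - 3)/4 = (-3 + V)/4 = -¾ + V/4)
y = 255/4 (y = (-¾ + (¼)*0)*(-48 - 37) = (-¾ + 0)*(-85) = -¾*(-85) = 255/4 ≈ 63.750)
1/(1/y) = 1/(1/(255/4)) = 1/(4/255) = 255/4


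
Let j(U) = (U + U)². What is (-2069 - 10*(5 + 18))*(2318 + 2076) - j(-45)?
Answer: -10109906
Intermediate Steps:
j(U) = 4*U² (j(U) = (2*U)² = 4*U²)
(-2069 - 10*(5 + 18))*(2318 + 2076) - j(-45) = (-2069 - 10*(5 + 18))*(2318 + 2076) - 4*(-45)² = (-2069 - 10*23)*4394 - 4*2025 = (-2069 - 230)*4394 - 1*8100 = -2299*4394 - 8100 = -10101806 - 8100 = -10109906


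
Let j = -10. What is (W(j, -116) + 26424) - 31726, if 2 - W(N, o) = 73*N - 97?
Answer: -4473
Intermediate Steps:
W(N, o) = 99 - 73*N (W(N, o) = 2 - (73*N - 97) = 2 - (-97 + 73*N) = 2 + (97 - 73*N) = 99 - 73*N)
(W(j, -116) + 26424) - 31726 = ((99 - 73*(-10)) + 26424) - 31726 = ((99 + 730) + 26424) - 31726 = (829 + 26424) - 31726 = 27253 - 31726 = -4473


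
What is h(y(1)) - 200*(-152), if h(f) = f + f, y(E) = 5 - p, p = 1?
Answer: 30408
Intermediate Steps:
y(E) = 4 (y(E) = 5 - 1*1 = 5 - 1 = 4)
h(f) = 2*f
h(y(1)) - 200*(-152) = 2*4 - 200*(-152) = 8 + 30400 = 30408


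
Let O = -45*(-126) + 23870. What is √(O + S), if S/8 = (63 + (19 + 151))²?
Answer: 2*√115963 ≈ 681.07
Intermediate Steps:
O = 29540 (O = 5670 + 23870 = 29540)
S = 434312 (S = 8*(63 + (19 + 151))² = 8*(63 + 170)² = 8*233² = 8*54289 = 434312)
√(O + S) = √(29540 + 434312) = √463852 = 2*√115963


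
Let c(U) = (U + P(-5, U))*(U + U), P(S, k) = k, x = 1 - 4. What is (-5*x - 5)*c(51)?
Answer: 104040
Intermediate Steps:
x = -3
c(U) = 4*U**2 (c(U) = (U + U)*(U + U) = (2*U)*(2*U) = 4*U**2)
(-5*x - 5)*c(51) = (-5*(-3) - 5)*(4*51**2) = (15 - 5)*(4*2601) = 10*10404 = 104040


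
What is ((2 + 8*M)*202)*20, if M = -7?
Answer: -218160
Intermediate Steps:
((2 + 8*M)*202)*20 = ((2 + 8*(-7))*202)*20 = ((2 - 56)*202)*20 = -54*202*20 = -10908*20 = -218160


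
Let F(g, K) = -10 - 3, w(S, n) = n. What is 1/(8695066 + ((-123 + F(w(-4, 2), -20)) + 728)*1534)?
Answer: 1/9603194 ≈ 1.0413e-7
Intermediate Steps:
F(g, K) = -13
1/(8695066 + ((-123 + F(w(-4, 2), -20)) + 728)*1534) = 1/(8695066 + ((-123 - 13) + 728)*1534) = 1/(8695066 + (-136 + 728)*1534) = 1/(8695066 + 592*1534) = 1/(8695066 + 908128) = 1/9603194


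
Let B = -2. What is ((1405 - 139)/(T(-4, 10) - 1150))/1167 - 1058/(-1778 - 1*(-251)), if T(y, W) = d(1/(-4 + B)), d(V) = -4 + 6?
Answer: 235914391/340957722 ≈ 0.69192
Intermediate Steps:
d(V) = 2
T(y, W) = 2
((1405 - 139)/(T(-4, 10) - 1150))/1167 - 1058/(-1778 - 1*(-251)) = ((1405 - 139)/(2 - 1150))/1167 - 1058/(-1778 - 1*(-251)) = (1266/(-1148))*(1/1167) - 1058/(-1778 + 251) = (1266*(-1/1148))*(1/1167) - 1058/(-1527) = -633/574*1/1167 - 1058*(-1/1527) = -211/223286 + 1058/1527 = 235914391/340957722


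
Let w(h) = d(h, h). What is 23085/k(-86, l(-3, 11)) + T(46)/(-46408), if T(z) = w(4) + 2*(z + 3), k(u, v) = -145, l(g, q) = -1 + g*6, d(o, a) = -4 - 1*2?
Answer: -53567101/336458 ≈ -159.21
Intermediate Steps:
d(o, a) = -6 (d(o, a) = -4 - 2 = -6)
l(g, q) = -1 + 6*g
w(h) = -6
T(z) = 2*z (T(z) = -6 + 2*(z + 3) = -6 + 2*(3 + z) = -6 + (6 + 2*z) = 2*z)
23085/k(-86, l(-3, 11)) + T(46)/(-46408) = 23085/(-145) + (2*46)/(-46408) = 23085*(-1/145) + 92*(-1/46408) = -4617/29 - 23/11602 = -53567101/336458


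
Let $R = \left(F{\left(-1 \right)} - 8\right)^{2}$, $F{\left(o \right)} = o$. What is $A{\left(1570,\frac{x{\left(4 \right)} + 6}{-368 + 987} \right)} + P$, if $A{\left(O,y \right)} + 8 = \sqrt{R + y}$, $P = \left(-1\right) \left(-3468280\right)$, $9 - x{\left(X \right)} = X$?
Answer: $3468272 + \frac{5 \sqrt{1241714}}{619} \approx 3.4683 \cdot 10^{6}$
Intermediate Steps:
$x{\left(X \right)} = 9 - X$
$P = 3468280$
$R = 81$ ($R = \left(-1 - 8\right)^{2} = \left(-9\right)^{2} = 81$)
$A{\left(O,y \right)} = -8 + \sqrt{81 + y}$
$A{\left(1570,\frac{x{\left(4 \right)} + 6}{-368 + 987} \right)} + P = \left(-8 + \sqrt{81 + \frac{\left(9 - 4\right) + 6}{-368 + 987}}\right) + 3468280 = \left(-8 + \sqrt{81 + \frac{\left(9 - 4\right) + 6}{619}}\right) + 3468280 = \left(-8 + \sqrt{81 + \left(5 + 6\right) \frac{1}{619}}\right) + 3468280 = \left(-8 + \sqrt{81 + 11 \cdot \frac{1}{619}}\right) + 3468280 = \left(-8 + \sqrt{81 + \frac{11}{619}}\right) + 3468280 = \left(-8 + \sqrt{\frac{50150}{619}}\right) + 3468280 = \left(-8 + \frac{5 \sqrt{1241714}}{619}\right) + 3468280 = 3468272 + \frac{5 \sqrt{1241714}}{619}$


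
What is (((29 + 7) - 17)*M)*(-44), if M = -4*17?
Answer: 56848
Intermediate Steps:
M = -68
(((29 + 7) - 17)*M)*(-44) = (((29 + 7) - 17)*(-68))*(-44) = ((36 - 17)*(-68))*(-44) = (19*(-68))*(-44) = -1292*(-44) = 56848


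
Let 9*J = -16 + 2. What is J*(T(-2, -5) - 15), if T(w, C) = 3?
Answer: 56/3 ≈ 18.667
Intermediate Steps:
J = -14/9 (J = (-16 + 2)/9 = (⅑)*(-14) = -14/9 ≈ -1.5556)
J*(T(-2, -5) - 15) = -14*(3 - 15)/9 = -14/9*(-12) = 56/3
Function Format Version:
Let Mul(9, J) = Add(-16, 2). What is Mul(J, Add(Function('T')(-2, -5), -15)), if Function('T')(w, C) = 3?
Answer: Rational(56, 3) ≈ 18.667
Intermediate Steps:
J = Rational(-14, 9) (J = Mul(Rational(1, 9), Add(-16, 2)) = Mul(Rational(1, 9), -14) = Rational(-14, 9) ≈ -1.5556)
Mul(J, Add(Function('T')(-2, -5), -15)) = Mul(Rational(-14, 9), Add(3, -15)) = Mul(Rational(-14, 9), -12) = Rational(56, 3)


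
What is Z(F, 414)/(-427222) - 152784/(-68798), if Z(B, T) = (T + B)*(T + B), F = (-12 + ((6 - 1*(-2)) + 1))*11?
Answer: 27642949785/14696009578 ≈ 1.8810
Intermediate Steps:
F = -33 (F = (-12 + ((6 + 2) + 1))*11 = (-12 + (8 + 1))*11 = (-12 + 9)*11 = -3*11 = -33)
Z(B, T) = (B + T)² (Z(B, T) = (B + T)*(B + T) = (B + T)²)
Z(F, 414)/(-427222) - 152784/(-68798) = (-33 + 414)²/(-427222) - 152784/(-68798) = 381²*(-1/427222) - 152784*(-1/68798) = 145161*(-1/427222) + 76392/34399 = -145161/427222 + 76392/34399 = 27642949785/14696009578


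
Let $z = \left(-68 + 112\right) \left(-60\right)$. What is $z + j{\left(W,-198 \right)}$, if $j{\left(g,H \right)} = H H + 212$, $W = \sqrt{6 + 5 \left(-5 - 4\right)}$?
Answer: $36776$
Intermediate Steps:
$W = i \sqrt{39}$ ($W = \sqrt{6 + 5 \left(-9\right)} = \sqrt{6 - 45} = \sqrt{-39} = i \sqrt{39} \approx 6.245 i$)
$z = -2640$ ($z = 44 \left(-60\right) = -2640$)
$j{\left(g,H \right)} = 212 + H^{2}$ ($j{\left(g,H \right)} = H^{2} + 212 = 212 + H^{2}$)
$z + j{\left(W,-198 \right)} = -2640 + \left(212 + \left(-198\right)^{2}\right) = -2640 + \left(212 + 39204\right) = -2640 + 39416 = 36776$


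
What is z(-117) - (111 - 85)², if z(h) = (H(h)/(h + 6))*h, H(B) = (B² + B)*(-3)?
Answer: -1612936/37 ≈ -43593.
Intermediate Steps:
H(B) = -3*B - 3*B² (H(B) = (B + B²)*(-3) = -3*B - 3*B²)
z(h) = -3*h²*(1 + h)/(6 + h) (z(h) = ((-3*h*(1 + h))/(h + 6))*h = ((-3*h*(1 + h))/(6 + h))*h = (-3*h*(1 + h)/(6 + h))*h = -3*h²*(1 + h)/(6 + h))
z(-117) - (111 - 85)² = 3*(-117)²*(-1 - 1*(-117))/(6 - 117) - (111 - 85)² = 3*13689*(-1 + 117)/(-111) - 1*26² = 3*13689*(-1/111)*116 - 1*676 = -1587924/37 - 676 = -1612936/37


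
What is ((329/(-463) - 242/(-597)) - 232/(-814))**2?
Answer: 5169679858249/12656087325522729 ≈ 0.00040847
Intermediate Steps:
((329/(-463) - 242/(-597)) - 232/(-814))**2 = ((329*(-1/463) - 242*(-1/597)) - 232*(-1/814))**2 = ((-329/463 + 242/597) + 116/407)**2 = (-84367/276411 + 116/407)**2 = (-2273693/112499277)**2 = 5169679858249/12656087325522729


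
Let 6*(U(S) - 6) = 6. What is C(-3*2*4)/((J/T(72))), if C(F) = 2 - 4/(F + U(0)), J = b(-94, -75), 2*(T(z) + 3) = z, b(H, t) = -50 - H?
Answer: 57/34 ≈ 1.6765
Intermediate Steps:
T(z) = -3 + z/2
U(S) = 7 (U(S) = 6 + (1/6)*6 = 6 + 1 = 7)
J = 44 (J = -50 - 1*(-94) = -50 + 94 = 44)
C(F) = 2 - 4/(7 + F) (C(F) = 2 - 4/(F + 7) = 2 - 4/(7 + F))
C(-3*2*4)/((J/T(72))) = (2*(5 - 3*2*4)/(7 - 3*2*4))/((44/(-3 + (1/2)*72))) = (2*(5 - 6*4)/(7 - 6*4))/((44/(-3 + 36))) = (2*(5 - 24)/(7 - 24))/((44/33)) = (2*(-19)/(-17))/((44*(1/33))) = (2*(-1/17)*(-19))/(4/3) = (38/17)*(3/4) = 57/34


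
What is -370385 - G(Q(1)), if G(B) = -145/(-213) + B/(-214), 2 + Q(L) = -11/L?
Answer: -16882922869/45582 ≈ -3.7039e+5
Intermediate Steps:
Q(L) = -2 - 11/L
G(B) = 145/213 - B/214 (G(B) = -145*(-1/213) + B*(-1/214) = 145/213 - B/214)
-370385 - G(Q(1)) = -370385 - (145/213 - (-2 - 11/1)/214) = -370385 - (145/213 - (-2 - 11*1)/214) = -370385 - (145/213 - (-2 - 11)/214) = -370385 - (145/213 - 1/214*(-13)) = -370385 - (145/213 + 13/214) = -370385 - 1*33799/45582 = -370385 - 33799/45582 = -16882922869/45582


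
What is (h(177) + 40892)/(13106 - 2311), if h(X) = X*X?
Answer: 72221/10795 ≈ 6.6902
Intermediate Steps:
h(X) = X²
(h(177) + 40892)/(13106 - 2311) = (177² + 40892)/(13106 - 2311) = (31329 + 40892)/10795 = 72221*(1/10795) = 72221/10795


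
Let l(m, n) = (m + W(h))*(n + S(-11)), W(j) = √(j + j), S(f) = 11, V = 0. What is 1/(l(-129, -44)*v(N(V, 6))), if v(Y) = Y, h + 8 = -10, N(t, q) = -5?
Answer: -43/917235 - 2*I/917235 ≈ -4.688e-5 - 2.1805e-6*I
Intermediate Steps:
h = -18 (h = -8 - 10 = -18)
W(j) = √2*√j (W(j) = √(2*j) = √2*√j)
l(m, n) = (11 + n)*(m + 6*I) (l(m, n) = (m + √2*√(-18))*(n + 11) = (m + √2*(3*I*√2))*(11 + n) = (m + 6*I)*(11 + n) = (11 + n)*(m + 6*I))
1/(l(-129, -44)*v(N(V, 6))) = 1/((11*(-129) + 66*I - 129*(-44) + 6*I*(-44))*(-5)) = 1/((-1419 + 66*I + 5676 - 264*I)*(-5)) = 1/((4257 - 198*I)*(-5)) = 1/(-21285 + 990*I) = (-21285 - 990*I)/454031325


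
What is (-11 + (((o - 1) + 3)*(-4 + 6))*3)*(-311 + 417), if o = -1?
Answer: -530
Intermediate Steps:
(-11 + (((o - 1) + 3)*(-4 + 6))*3)*(-311 + 417) = (-11 + (((-1 - 1) + 3)*(-4 + 6))*3)*(-311 + 417) = (-11 + ((-2 + 3)*2)*3)*106 = (-11 + (1*2)*3)*106 = (-11 + 2*3)*106 = (-11 + 6)*106 = -5*106 = -530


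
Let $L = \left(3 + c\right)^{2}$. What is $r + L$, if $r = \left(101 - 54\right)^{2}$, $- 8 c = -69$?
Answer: $\frac{150025}{64} \approx 2344.1$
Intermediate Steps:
$c = \frac{69}{8}$ ($c = \left(- \frac{1}{8}\right) \left(-69\right) = \frac{69}{8} \approx 8.625$)
$L = \frac{8649}{64}$ ($L = \left(3 + \frac{69}{8}\right)^{2} = \left(\frac{93}{8}\right)^{2} = \frac{8649}{64} \approx 135.14$)
$r = 2209$ ($r = 47^{2} = 2209$)
$r + L = 2209 + \frac{8649}{64} = \frac{150025}{64}$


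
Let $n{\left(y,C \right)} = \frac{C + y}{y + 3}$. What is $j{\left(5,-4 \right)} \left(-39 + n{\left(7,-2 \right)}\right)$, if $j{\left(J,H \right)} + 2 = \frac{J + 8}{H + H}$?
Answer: $\frac{2233}{16} \approx 139.56$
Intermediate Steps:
$n{\left(y,C \right)} = \frac{C + y}{3 + y}$
$j{\left(J,H \right)} = -2 + \frac{8 + J}{2 H}$ ($j{\left(J,H \right)} = -2 + \frac{J + 8}{H + H} = -2 + \frac{8 + J}{2 H}$)
$j{\left(5,-4 \right)} \left(-39 + n{\left(7,-2 \right)}\right) = \frac{8 + 5 - -16}{2 \left(-4\right)} \left(-39 + \frac{-2 + 7}{3 + 7}\right) = \frac{1}{2} \left(- \frac{1}{4}\right) \left(8 + 5 + 16\right) \left(-39 + \frac{1}{10} \cdot 5\right) = \frac{1}{2} \left(- \frac{1}{4}\right) 29 \left(-39 + \frac{1}{10} \cdot 5\right) = - \frac{29 \left(-39 + \frac{1}{2}\right)}{8} = \left(- \frac{29}{8}\right) \left(- \frac{77}{2}\right) = \frac{2233}{16}$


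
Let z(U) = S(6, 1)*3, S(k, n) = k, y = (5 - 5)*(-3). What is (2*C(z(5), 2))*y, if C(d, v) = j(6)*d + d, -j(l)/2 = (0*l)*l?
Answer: 0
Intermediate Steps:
y = 0 (y = 0*(-3) = 0)
j(l) = 0 (j(l) = -2*0*l*l = -0*l = -2*0 = 0)
z(U) = 18 (z(U) = 6*3 = 18)
C(d, v) = d (C(d, v) = 0*d + d = 0 + d = d)
(2*C(z(5), 2))*y = (2*18)*0 = 36*0 = 0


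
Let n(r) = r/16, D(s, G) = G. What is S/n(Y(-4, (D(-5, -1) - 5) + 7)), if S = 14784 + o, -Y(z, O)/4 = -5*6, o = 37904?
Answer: 105376/15 ≈ 7025.1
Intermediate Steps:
Y(z, O) = 120 (Y(z, O) = -(-20)*6 = -4*(-30) = 120)
n(r) = r/16 (n(r) = r*(1/16) = r/16)
S = 52688 (S = 14784 + 37904 = 52688)
S/n(Y(-4, (D(-5, -1) - 5) + 7)) = 52688/(((1/16)*120)) = 52688/(15/2) = 52688*(2/15) = 105376/15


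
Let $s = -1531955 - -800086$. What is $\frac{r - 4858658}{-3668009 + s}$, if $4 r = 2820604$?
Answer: $\frac{4153507}{4399878} \approx 0.94401$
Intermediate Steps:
$r = 705151$ ($r = \frac{1}{4} \cdot 2820604 = 705151$)
$s = -731869$ ($s = -1531955 + 800086 = -731869$)
$\frac{r - 4858658}{-3668009 + s} = \frac{705151 - 4858658}{-3668009 - 731869} = - \frac{4153507}{-4399878} = \left(-4153507\right) \left(- \frac{1}{4399878}\right) = \frac{4153507}{4399878}$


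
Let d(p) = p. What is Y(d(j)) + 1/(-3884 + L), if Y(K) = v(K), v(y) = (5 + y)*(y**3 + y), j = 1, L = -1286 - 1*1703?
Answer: 82475/6873 ≈ 12.000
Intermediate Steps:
L = -2989 (L = -1286 - 1703 = -2989)
v(y) = (5 + y)*(y + y**3)
Y(K) = K*(5 + K + K**3 + 5*K**2)
Y(d(j)) + 1/(-3884 + L) = 1*(5 + 1 + 1**3 + 5*1**2) + 1/(-3884 - 2989) = 1*(5 + 1 + 1 + 5*1) + 1/(-6873) = 1*(5 + 1 + 1 + 5) - 1/6873 = 1*12 - 1/6873 = 12 - 1/6873 = 82475/6873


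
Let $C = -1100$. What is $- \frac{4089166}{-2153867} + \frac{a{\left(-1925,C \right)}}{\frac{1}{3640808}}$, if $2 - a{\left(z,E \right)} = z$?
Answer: $\frac{15111179830230038}{2153867} \approx 7.0158 \cdot 10^{9}$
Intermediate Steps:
$a{\left(z,E \right)} = 2 - z$
$- \frac{4089166}{-2153867} + \frac{a{\left(-1925,C \right)}}{\frac{1}{3640808}} = - \frac{4089166}{-2153867} + \frac{2 - -1925}{\frac{1}{3640808}} = \left(-4089166\right) \left(- \frac{1}{2153867}\right) + \left(2 + 1925\right) \frac{1}{\frac{1}{3640808}} = \frac{4089166}{2153867} + 1927 \cdot 3640808 = \frac{4089166}{2153867} + 7015837016 = \frac{15111179830230038}{2153867}$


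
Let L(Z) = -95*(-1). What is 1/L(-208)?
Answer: 1/95 ≈ 0.010526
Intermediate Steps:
L(Z) = 95
1/L(-208) = 1/95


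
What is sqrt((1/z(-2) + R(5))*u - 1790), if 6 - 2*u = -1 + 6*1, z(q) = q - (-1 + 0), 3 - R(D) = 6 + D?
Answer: I*sqrt(7178)/2 ≈ 42.362*I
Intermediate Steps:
R(D) = -3 - D (R(D) = 3 - (6 + D) = 3 + (-6 - D) = -3 - D)
z(q) = 1 + q (z(q) = q - 1*(-1) = q + 1 = 1 + q)
u = 1/2 (u = 3 - (-1 + 6*1)/2 = 3 - (-1 + 6)/2 = 3 - 1/2*5 = 3 - 5/2 = 1/2 ≈ 0.50000)
sqrt((1/z(-2) + R(5))*u - 1790) = sqrt((1/(1 - 2) + (-3 - 1*5))*(1/2) - 1790) = sqrt((1/(-1) + (-3 - 5))*(1/2) - 1790) = sqrt((-1 - 8)*(1/2) - 1790) = sqrt(-9*1/2 - 1790) = sqrt(-9/2 - 1790) = sqrt(-3589/2) = I*sqrt(7178)/2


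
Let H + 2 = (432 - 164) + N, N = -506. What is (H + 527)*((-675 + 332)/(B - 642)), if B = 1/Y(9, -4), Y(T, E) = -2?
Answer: 196882/1285 ≈ 153.22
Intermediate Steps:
B = -1/2 (B = 1/(-2) = -1/2 ≈ -0.50000)
H = -240 (H = -2 + ((432 - 164) - 506) = -2 + (268 - 506) = -2 - 238 = -240)
(H + 527)*((-675 + 332)/(B - 642)) = (-240 + 527)*((-675 + 332)/(-1/2 - 642)) = 287*(-343/(-1285/2)) = 287*(-343*(-2/1285)) = 287*(686/1285) = 196882/1285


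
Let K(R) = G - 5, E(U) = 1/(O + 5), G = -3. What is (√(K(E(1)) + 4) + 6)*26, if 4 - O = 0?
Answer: 156 + 52*I ≈ 156.0 + 52.0*I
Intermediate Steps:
O = 4 (O = 4 - 1*0 = 4 + 0 = 4)
E(U) = ⅑ (E(U) = 1/(4 + 5) = 1/9 = ⅑)
K(R) = -8 (K(R) = -3 - 5 = -8)
(√(K(E(1)) + 4) + 6)*26 = (√(-8 + 4) + 6)*26 = (√(-4) + 6)*26 = (2*I + 6)*26 = (6 + 2*I)*26 = 156 + 52*I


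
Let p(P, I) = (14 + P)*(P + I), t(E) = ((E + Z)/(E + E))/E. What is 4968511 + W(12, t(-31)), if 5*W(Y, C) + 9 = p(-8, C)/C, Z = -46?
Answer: 382593752/77 ≈ 4.9688e+6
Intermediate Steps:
t(E) = (-46 + E)/(2*E²) (t(E) = ((E - 46)/(E + E))/E = ((-46 + E)/((2*E)))/E = ((-46 + E)*(1/(2*E)))/E = ((-46 + E)/(2*E))/E = (-46 + E)/(2*E²))
p(P, I) = (14 + P)*(I + P)
W(Y, C) = -9/5 + (-48 + 6*C)/(5*C) (W(Y, C) = -9/5 + (((-8)² + 14*C + 14*(-8) + C*(-8))/C)/5 = -9/5 + ((64 + 14*C - 112 - 8*C)/C)/5 = -9/5 + ((-48 + 6*C)/C)/5 = -9/5 + (-48 + 6*C)/(5*C))
4968511 + W(12, t(-31)) = 4968511 + 3*(-16 - (-46 - 31)/(2*(-31)²))/(5*(((½)*(-46 - 31)/(-31)²))) = 4968511 + 3*(-16 - (-77)/(2*961))/(5*(((½)*(1/961)*(-77)))) = 4968511 + 3*(-16 - 1*(-77/1922))/(5*(-77/1922)) = 4968511 + (⅗)*(-1922/77)*(-16 + 77/1922) = 4968511 + (⅗)*(-1922/77)*(-30675/1922) = 4968511 + 18405/77 = 382593752/77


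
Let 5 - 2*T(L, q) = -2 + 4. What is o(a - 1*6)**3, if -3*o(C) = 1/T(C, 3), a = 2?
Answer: -8/729 ≈ -0.010974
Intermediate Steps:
T(L, q) = 3/2 (T(L, q) = 5/2 - (-2 + 4)/2 = 5/2 - 1/2*2 = 5/2 - 1 = 3/2)
o(C) = -2/9 (o(C) = -1/(3*3/2) = -1/3*2/3 = -2/9)
o(a - 1*6)**3 = (-2/9)**3 = -8/729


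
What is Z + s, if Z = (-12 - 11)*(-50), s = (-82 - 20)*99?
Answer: -8948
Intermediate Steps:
s = -10098 (s = -102*99 = -10098)
Z = 1150 (Z = -23*(-50) = 1150)
Z + s = 1150 - 10098 = -8948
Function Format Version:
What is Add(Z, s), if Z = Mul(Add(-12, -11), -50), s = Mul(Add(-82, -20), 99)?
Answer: -8948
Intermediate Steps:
s = -10098 (s = Mul(-102, 99) = -10098)
Z = 1150 (Z = Mul(-23, -50) = 1150)
Add(Z, s) = Add(1150, -10098) = -8948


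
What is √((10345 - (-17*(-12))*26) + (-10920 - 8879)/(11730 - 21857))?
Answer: √3060271898/779 ≈ 71.014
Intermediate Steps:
√((10345 - (-17*(-12))*26) + (-10920 - 8879)/(11730 - 21857)) = √((10345 - 204*26) - 19799/(-10127)) = √((10345 - 1*5304) - 19799*(-1/10127)) = √((10345 - 5304) + 1523/779) = √(5041 + 1523/779) = √(3928462/779) = √3060271898/779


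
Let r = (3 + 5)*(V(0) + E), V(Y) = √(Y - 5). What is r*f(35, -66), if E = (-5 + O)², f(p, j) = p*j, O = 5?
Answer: -18480*I*√5 ≈ -41323.0*I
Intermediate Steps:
V(Y) = √(-5 + Y)
f(p, j) = j*p
E = 0 (E = (-5 + 5)² = 0² = 0)
r = 8*I*√5 (r = (3 + 5)*(√(-5 + 0) + 0) = 8*(√(-5) + 0) = 8*(I*√5 + 0) = 8*(I*√5) = 8*I*√5 ≈ 17.889*I)
r*f(35, -66) = (8*I*√5)*(-66*35) = (8*I*√5)*(-2310) = -18480*I*√5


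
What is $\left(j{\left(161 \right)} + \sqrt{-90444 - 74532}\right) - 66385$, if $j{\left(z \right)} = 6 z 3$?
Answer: $-63487 + 4 i \sqrt{10311} \approx -63487.0 + 406.17 i$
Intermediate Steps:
$j{\left(z \right)} = 18 z$
$\left(j{\left(161 \right)} + \sqrt{-90444 - 74532}\right) - 66385 = \left(18 \cdot 161 + \sqrt{-90444 - 74532}\right) - 66385 = \left(2898 + \sqrt{-164976}\right) - 66385 = \left(2898 + 4 i \sqrt{10311}\right) - 66385 = -63487 + 4 i \sqrt{10311}$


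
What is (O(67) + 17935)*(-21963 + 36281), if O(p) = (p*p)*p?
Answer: 4563117964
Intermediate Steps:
O(p) = p³ (O(p) = p²*p = p³)
(O(67) + 17935)*(-21963 + 36281) = (67³ + 17935)*(-21963 + 36281) = (300763 + 17935)*14318 = 318698*14318 = 4563117964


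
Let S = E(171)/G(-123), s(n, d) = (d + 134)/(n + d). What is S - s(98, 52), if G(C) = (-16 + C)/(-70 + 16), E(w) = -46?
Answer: -66409/3475 ≈ -19.111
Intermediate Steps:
G(C) = 8/27 - C/54 (G(C) = (-16 + C)/(-54) = (-16 + C)*(-1/54) = 8/27 - C/54)
s(n, d) = (134 + d)/(d + n)
S = -2484/139 (S = -46/(8/27 - 1/54*(-123)) = -46/(8/27 + 41/18) = -46/139/54 = -46*54/139 = -2484/139 ≈ -17.871)
S - s(98, 52) = -2484/139 - (134 + 52)/(52 + 98) = -2484/139 - 186/150 = -2484/139 - 1*31/25 = -2484/139 - 31/25 = -66409/3475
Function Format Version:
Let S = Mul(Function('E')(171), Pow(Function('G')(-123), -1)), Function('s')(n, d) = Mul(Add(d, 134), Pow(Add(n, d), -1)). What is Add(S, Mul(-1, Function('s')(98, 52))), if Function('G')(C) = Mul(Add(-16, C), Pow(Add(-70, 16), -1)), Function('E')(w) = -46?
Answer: Rational(-66409, 3475) ≈ -19.111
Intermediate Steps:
Function('G')(C) = Add(Rational(8, 27), Mul(Rational(-1, 54), C)) (Function('G')(C) = Mul(Add(-16, C), Pow(-54, -1)) = Mul(Add(-16, C), Rational(-1, 54)) = Add(Rational(8, 27), Mul(Rational(-1, 54), C)))
Function('s')(n, d) = Mul(Pow(Add(d, n), -1), Add(134, d)) (Function('s')(n, d) = Mul(Add(134, d), Pow(Add(d, n), -1)) = Mul(Pow(Add(d, n), -1), Add(134, d)))
S = Rational(-2484, 139) (S = Mul(-46, Pow(Add(Rational(8, 27), Mul(Rational(-1, 54), -123)), -1)) = Mul(-46, Pow(Add(Rational(8, 27), Rational(41, 18)), -1)) = Mul(-46, Pow(Rational(139, 54), -1)) = Mul(-46, Rational(54, 139)) = Rational(-2484, 139) ≈ -17.871)
Add(S, Mul(-1, Function('s')(98, 52))) = Add(Rational(-2484, 139), Mul(-1, Mul(Pow(Add(52, 98), -1), Add(134, 52)))) = Add(Rational(-2484, 139), Mul(-1, Mul(Pow(150, -1), 186))) = Add(Rational(-2484, 139), Mul(-1, Mul(Rational(1, 150), 186))) = Add(Rational(-2484, 139), Mul(-1, Rational(31, 25))) = Add(Rational(-2484, 139), Rational(-31, 25)) = Rational(-66409, 3475)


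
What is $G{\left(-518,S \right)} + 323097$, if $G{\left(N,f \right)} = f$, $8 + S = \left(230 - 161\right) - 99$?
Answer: $323059$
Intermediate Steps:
$S = -38$ ($S = -8 + \left(\left(230 - 161\right) - 99\right) = -8 + \left(69 - 99\right) = -8 - 30 = -38$)
$G{\left(-518,S \right)} + 323097 = -38 + 323097 = 323059$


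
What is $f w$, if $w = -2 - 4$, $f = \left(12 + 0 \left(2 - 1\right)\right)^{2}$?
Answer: $-864$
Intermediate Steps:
$f = 144$ ($f = \left(12 + 0 \cdot 1\right)^{2} = \left(12 + 0\right)^{2} = 12^{2} = 144$)
$w = -6$
$f w = 144 \left(-6\right) = -864$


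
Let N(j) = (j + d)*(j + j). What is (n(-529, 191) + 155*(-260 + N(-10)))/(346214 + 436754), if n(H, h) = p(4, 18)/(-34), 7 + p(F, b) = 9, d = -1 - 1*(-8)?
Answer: -527001/13310456 ≈ -0.039593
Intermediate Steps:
d = 7 (d = -1 + 8 = 7)
p(F, b) = 2 (p(F, b) = -7 + 9 = 2)
N(j) = 2*j*(7 + j) (N(j) = (j + 7)*(j + j) = (7 + j)*(2*j) = 2*j*(7 + j))
n(H, h) = -1/17 (n(H, h) = 2/(-34) = 2*(-1/34) = -1/17)
(n(-529, 191) + 155*(-260 + N(-10)))/(346214 + 436754) = (-1/17 + 155*(-260 + 2*(-10)*(7 - 10)))/(346214 + 436754) = (-1/17 + 155*(-260 + 2*(-10)*(-3)))/782968 = (-1/17 + 155*(-260 + 60))*(1/782968) = (-1/17 + 155*(-200))*(1/782968) = (-1/17 - 31000)*(1/782968) = -527001/17*1/782968 = -527001/13310456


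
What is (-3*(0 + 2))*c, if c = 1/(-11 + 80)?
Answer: -2/23 ≈ -0.086957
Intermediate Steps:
c = 1/69 ≈ 0.014493
(-3*(0 + 2))*c = -3*(0 + 2)*(1/69) = -3*2*(1/69) = -6*1/69 = -2/23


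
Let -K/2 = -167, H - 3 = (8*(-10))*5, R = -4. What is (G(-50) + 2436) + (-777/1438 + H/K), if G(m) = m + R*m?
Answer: 310301177/120073 ≈ 2584.3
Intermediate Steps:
H = -397 (H = 3 + (8*(-10))*5 = 3 - 80*5 = 3 - 400 = -397)
G(m) = -3*m (G(m) = m - 4*m = -3*m)
K = 334 (K = -2*(-167) = 334)
(G(-50) + 2436) + (-777/1438 + H/K) = (-3*(-50) + 2436) + (-777/1438 - 397/334) = (150 + 2436) + (-777*1/1438 - 397*1/334) = 2586 + (-777/1438 - 397/334) = 2586 - 207601/120073 = 310301177/120073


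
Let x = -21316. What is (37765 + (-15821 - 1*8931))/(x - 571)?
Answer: -13013/21887 ≈ -0.59455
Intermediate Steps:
(37765 + (-15821 - 1*8931))/(x - 571) = (37765 + (-15821 - 1*8931))/(-21316 - 571) = (37765 + (-15821 - 8931))/(-21887) = (37765 - 24752)*(-1/21887) = 13013*(-1/21887) = -13013/21887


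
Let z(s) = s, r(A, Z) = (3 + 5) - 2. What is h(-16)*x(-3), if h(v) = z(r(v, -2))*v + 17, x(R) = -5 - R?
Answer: 158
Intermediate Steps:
r(A, Z) = 6 (r(A, Z) = 8 - 2 = 6)
h(v) = 17 + 6*v (h(v) = 6*v + 17 = 17 + 6*v)
h(-16)*x(-3) = (17 + 6*(-16))*(-5 - 1*(-3)) = (17 - 96)*(-5 + 3) = -79*(-2) = 158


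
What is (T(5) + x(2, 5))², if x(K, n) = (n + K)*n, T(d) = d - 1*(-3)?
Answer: 1849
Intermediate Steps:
T(d) = 3 + d (T(d) = d + 3 = 3 + d)
x(K, n) = n*(K + n) (x(K, n) = (K + n)*n = n*(K + n))
(T(5) + x(2, 5))² = ((3 + 5) + 5*(2 + 5))² = (8 + 5*7)² = (8 + 35)² = 43² = 1849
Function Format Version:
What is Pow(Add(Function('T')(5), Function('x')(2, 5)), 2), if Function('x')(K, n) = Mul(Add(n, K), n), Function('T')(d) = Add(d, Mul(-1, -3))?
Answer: 1849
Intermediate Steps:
Function('T')(d) = Add(3, d) (Function('T')(d) = Add(d, 3) = Add(3, d))
Function('x')(K, n) = Mul(n, Add(K, n)) (Function('x')(K, n) = Mul(Add(K, n), n) = Mul(n, Add(K, n)))
Pow(Add(Function('T')(5), Function('x')(2, 5)), 2) = Pow(Add(Add(3, 5), Mul(5, Add(2, 5))), 2) = Pow(Add(8, Mul(5, 7)), 2) = Pow(Add(8, 35), 2) = Pow(43, 2) = 1849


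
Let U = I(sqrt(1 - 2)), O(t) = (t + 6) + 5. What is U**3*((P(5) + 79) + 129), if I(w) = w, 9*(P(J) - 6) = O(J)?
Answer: -1942*I/9 ≈ -215.78*I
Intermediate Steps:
O(t) = 11 + t (O(t) = (6 + t) + 5 = 11 + t)
P(J) = 65/9 + J/9 (P(J) = 6 + (11 + J)/9 = 6 + (11/9 + J/9) = 65/9 + J/9)
U = I (U = sqrt(1 - 2) = sqrt(-1) = I ≈ 1.0*I)
U**3*((P(5) + 79) + 129) = I**3*(((65/9 + (1/9)*5) + 79) + 129) = (-I)*(((65/9 + 5/9) + 79) + 129) = (-I)*((70/9 + 79) + 129) = (-I)*(781/9 + 129) = -I*(1942/9) = -1942*I/9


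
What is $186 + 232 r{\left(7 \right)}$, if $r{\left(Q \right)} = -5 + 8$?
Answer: $882$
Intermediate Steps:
$r{\left(Q \right)} = 3$
$186 + 232 r{\left(7 \right)} = 186 + 232 \cdot 3 = 186 + 696 = 882$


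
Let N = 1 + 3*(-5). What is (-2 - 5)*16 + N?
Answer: -126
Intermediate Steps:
N = -14 (N = 1 - 15 = -14)
(-2 - 5)*16 + N = (-2 - 5)*16 - 14 = -7*16 - 14 = -112 - 14 = -126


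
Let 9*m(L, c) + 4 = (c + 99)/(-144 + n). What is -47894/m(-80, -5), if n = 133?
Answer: 790251/23 ≈ 34359.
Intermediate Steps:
m(L, c) = -13/9 - c/99 (m(L, c) = -4/9 + ((c + 99)/(-144 + 133))/9 = -4/9 + ((99 + c)/(-11))/9 = -4/9 + ((99 + c)*(-1/11))/9 = -4/9 + (-9 - c/11)/9 = -4/9 + (-1 - c/99) = -13/9 - c/99)
-47894/m(-80, -5) = -47894/(-13/9 - 1/99*(-5)) = -47894/(-13/9 + 5/99) = -47894/(-46/33) = -47894*(-33/46) = 790251/23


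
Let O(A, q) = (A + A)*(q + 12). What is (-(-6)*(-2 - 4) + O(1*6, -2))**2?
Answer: 7056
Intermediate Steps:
O(A, q) = 2*A*(12 + q) (O(A, q) = (2*A)*(12 + q) = 2*A*(12 + q))
(-(-6)*(-2 - 4) + O(1*6, -2))**2 = (-(-6)*(-2 - 4) + 2*(1*6)*(12 - 2))**2 = (-(-6)*(-6) + 2*6*10)**2 = (-3*12 + 120)**2 = (-36 + 120)**2 = 84**2 = 7056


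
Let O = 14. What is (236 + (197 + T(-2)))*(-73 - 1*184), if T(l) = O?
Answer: -114879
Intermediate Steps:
T(l) = 14
(236 + (197 + T(-2)))*(-73 - 1*184) = (236 + (197 + 14))*(-73 - 1*184) = (236 + 211)*(-73 - 184) = 447*(-257) = -114879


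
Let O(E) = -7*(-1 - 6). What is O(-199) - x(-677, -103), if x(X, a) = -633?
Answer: 682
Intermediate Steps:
O(E) = 49 (O(E) = -7*(-7) = 49)
O(-199) - x(-677, -103) = 49 - 1*(-633) = 49 + 633 = 682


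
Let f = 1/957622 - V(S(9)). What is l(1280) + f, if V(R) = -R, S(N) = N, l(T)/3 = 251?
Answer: 729707965/957622 ≈ 762.00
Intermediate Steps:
l(T) = 753 (l(T) = 3*251 = 753)
f = 8618599/957622 (f = 1/957622 - (-1)*9 = 1/957622 - 1*(-9) = 1/957622 + 9 = 8618599/957622 ≈ 9.0000)
l(1280) + f = 753 + 8618599/957622 = 729707965/957622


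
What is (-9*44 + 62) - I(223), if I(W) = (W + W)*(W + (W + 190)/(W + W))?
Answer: -100205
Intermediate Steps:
I(W) = 2*W*(W + (190 + W)/(2*W)) (I(W) = (2*W)*(W + (190 + W)/((2*W))) = (2*W)*(W + (190 + W)*(1/(2*W))) = (2*W)*(W + (190 + W)/(2*W)) = 2*W*(W + (190 + W)/(2*W)))
(-9*44 + 62) - I(223) = (-9*44 + 62) - (190 + 223 + 2*223²) = (-396 + 62) - (190 + 223 + 2*49729) = -334 - (190 + 223 + 99458) = -334 - 1*99871 = -334 - 99871 = -100205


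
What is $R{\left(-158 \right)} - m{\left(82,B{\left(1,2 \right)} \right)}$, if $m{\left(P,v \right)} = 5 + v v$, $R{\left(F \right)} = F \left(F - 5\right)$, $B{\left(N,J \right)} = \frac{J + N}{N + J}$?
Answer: $25748$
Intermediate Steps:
$B{\left(N,J \right)} = 1$ ($B{\left(N,J \right)} = \frac{J + N}{J + N} = 1$)
$R{\left(F \right)} = F \left(-5 + F\right)$
$m{\left(P,v \right)} = 5 + v^{2}$
$R{\left(-158 \right)} - m{\left(82,B{\left(1,2 \right)} \right)} = - 158 \left(-5 - 158\right) - \left(5 + 1^{2}\right) = \left(-158\right) \left(-163\right) - \left(5 + 1\right) = 25754 - 6 = 25748$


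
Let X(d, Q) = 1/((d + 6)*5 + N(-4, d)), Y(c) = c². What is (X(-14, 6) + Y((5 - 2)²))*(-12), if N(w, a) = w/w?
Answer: -12632/13 ≈ -971.69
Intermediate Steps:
N(w, a) = 1
X(d, Q) = 1/(31 + 5*d) (X(d, Q) = 1/((d + 6)*5 + 1) = 1/((6 + d)*5 + 1) = 1/((30 + 5*d) + 1) = 1/(31 + 5*d))
(X(-14, 6) + Y((5 - 2)²))*(-12) = (1/(31 + 5*(-14)) + ((5 - 2)²)²)*(-12) = (1/(31 - 70) + (3²)²)*(-12) = (1/(-39) + 9²)*(-12) = (-1/39 + 81)*(-12) = (3158/39)*(-12) = -12632/13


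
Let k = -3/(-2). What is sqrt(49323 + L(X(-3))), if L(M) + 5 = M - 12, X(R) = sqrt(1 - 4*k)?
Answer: sqrt(49306 + I*sqrt(5)) ≈ 222.05 + 0.005*I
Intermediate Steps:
k = 3/2 (k = -3*(-1/2) = 3/2 ≈ 1.5000)
X(R) = I*sqrt(5) (X(R) = sqrt(1 - 4*3/2) = sqrt(1 - 6) = sqrt(-5) = I*sqrt(5))
L(M) = -17 + M (L(M) = -5 + (M - 12) = -5 + (-12 + M) = -17 + M)
sqrt(49323 + L(X(-3))) = sqrt(49323 + (-17 + I*sqrt(5))) = sqrt(49306 + I*sqrt(5))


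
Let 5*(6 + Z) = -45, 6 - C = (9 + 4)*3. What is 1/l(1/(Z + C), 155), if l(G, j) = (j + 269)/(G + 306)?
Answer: 14687/20352 ≈ 0.72165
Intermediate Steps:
C = -33 (C = 6 - (9 + 4)*3 = 6 - 13*3 = 6 - 1*39 = 6 - 39 = -33)
Z = -15 (Z = -6 + (⅕)*(-45) = -6 - 9 = -15)
l(G, j) = (269 + j)/(306 + G)
1/l(1/(Z + C), 155) = 1/((269 + 155)/(306 + 1/(-15 - 33))) = 1/(424/(306 + 1/(-48))) = 1/(424/(306 - 1/48)) = 1/(424/(14687/48)) = 1/((48/14687)*424) = 1/(20352/14687) = 14687/20352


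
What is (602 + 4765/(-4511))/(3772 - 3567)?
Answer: 2710857/924755 ≈ 2.9314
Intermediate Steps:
(602 + 4765/(-4511))/(3772 - 3567) = (602 + 4765*(-1/4511))/205 = (602 - 4765/4511)*(1/205) = (2710857/4511)*(1/205) = 2710857/924755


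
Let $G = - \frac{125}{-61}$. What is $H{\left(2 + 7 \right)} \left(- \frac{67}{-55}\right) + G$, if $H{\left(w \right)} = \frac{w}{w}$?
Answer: $\frac{10962}{3355} \approx 3.2674$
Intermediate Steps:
$G = \frac{125}{61}$ ($G = \left(-125\right) \left(- \frac{1}{61}\right) = \frac{125}{61} \approx 2.0492$)
$H{\left(w \right)} = 1$
$H{\left(2 + 7 \right)} \left(- \frac{67}{-55}\right) + G = 1 \left(- \frac{67}{-55}\right) + \frac{125}{61} = 1 \left(\left(-67\right) \left(- \frac{1}{55}\right)\right) + \frac{125}{61} = 1 \cdot \frac{67}{55} + \frac{125}{61} = \frac{67}{55} + \frac{125}{61} = \frac{10962}{3355}$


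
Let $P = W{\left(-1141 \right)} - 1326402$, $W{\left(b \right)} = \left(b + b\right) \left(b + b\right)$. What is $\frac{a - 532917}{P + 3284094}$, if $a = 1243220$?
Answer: $\frac{22913}{231136} \approx 0.099132$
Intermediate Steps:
$W{\left(b \right)} = 4 b^{2}$ ($W{\left(b \right)} = 2 b 2 b = 4 b^{2}$)
$P = 3881122$ ($P = 4 \left(-1141\right)^{2} - 1326402 = 4 \cdot 1301881 - 1326402 = 5207524 - 1326402 = 3881122$)
$\frac{a - 532917}{P + 3284094} = \frac{1243220 - 532917}{3881122 + 3284094} = \frac{710303}{7165216} = 710303 \cdot \frac{1}{7165216} = \frac{22913}{231136}$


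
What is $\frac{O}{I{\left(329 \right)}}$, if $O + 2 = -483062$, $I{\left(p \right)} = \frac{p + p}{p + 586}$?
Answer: $- \frac{221001780}{329} \approx -6.7174 \cdot 10^{5}$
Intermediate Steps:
$I{\left(p \right)} = \frac{2 p}{586 + p}$
$O = -483064$ ($O = -2 - 483062 = -483064$)
$\frac{O}{I{\left(329 \right)}} = - \frac{483064}{2 \cdot 329 \frac{1}{586 + 329}} = - \frac{483064}{2 \cdot 329 \cdot \frac{1}{915}} = - \frac{483064}{\frac{658}{915}} = \left(-483064\right) \frac{915}{658} = - \frac{221001780}{329}$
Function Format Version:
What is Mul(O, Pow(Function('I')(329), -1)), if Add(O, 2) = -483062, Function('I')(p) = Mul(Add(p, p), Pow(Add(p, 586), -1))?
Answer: Rational(-221001780, 329) ≈ -6.7174e+5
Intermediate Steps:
Function('I')(p) = Mul(2, p, Pow(Add(586, p), -1)) (Function('I')(p) = Mul(Mul(2, p), Pow(Add(586, p), -1)) = Mul(2, p, Pow(Add(586, p), -1)))
O = -483064 (O = Add(-2, -483062) = -483064)
Mul(O, Pow(Function('I')(329), -1)) = Mul(-483064, Pow(Mul(2, 329, Pow(Add(586, 329), -1)), -1)) = Mul(-483064, Pow(Mul(2, 329, Pow(915, -1)), -1)) = Mul(-483064, Pow(Mul(2, 329, Rational(1, 915)), -1)) = Mul(-483064, Pow(Rational(658, 915), -1)) = Mul(-483064, Rational(915, 658)) = Rational(-221001780, 329)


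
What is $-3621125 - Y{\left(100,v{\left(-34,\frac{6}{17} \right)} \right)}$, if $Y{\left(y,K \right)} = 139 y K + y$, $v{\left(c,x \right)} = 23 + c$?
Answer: $-3468325$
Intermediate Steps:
$Y{\left(y,K \right)} = y + 139 K y$ ($Y{\left(y,K \right)} = 139 K y + y = y + 139 K y$)
$-3621125 - Y{\left(100,v{\left(-34,\frac{6}{17} \right)} \right)} = -3621125 - 100 \left(1 + 139 \left(23 - 34\right)\right) = -3621125 - 100 \left(1 + 139 \left(-11\right)\right) = -3621125 - 100 \left(1 - 1529\right) = -3621125 - 100 \left(-1528\right) = -3621125 - -152800 = -3621125 + 152800 = -3468325$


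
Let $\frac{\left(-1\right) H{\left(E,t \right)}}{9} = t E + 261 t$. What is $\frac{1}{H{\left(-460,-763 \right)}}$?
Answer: $- \frac{1}{1366533} \approx -7.3178 \cdot 10^{-7}$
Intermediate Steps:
$H{\left(E,t \right)} = - 2349 t - 9 E t$ ($H{\left(E,t \right)} = - 9 \left(t E + 261 t\right) = - 9 \left(E t + 261 t\right) = - 9 \left(261 t + E t\right) = - 2349 t - 9 E t$)
$\frac{1}{H{\left(-460,-763 \right)}} = \frac{1}{\left(-9\right) \left(-763\right) \left(261 - 460\right)} = \frac{1}{\left(-9\right) \left(-763\right) \left(-199\right)} = \frac{1}{-1366533} = - \frac{1}{1366533}$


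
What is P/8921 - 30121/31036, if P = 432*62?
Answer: 562558783/276872156 ≈ 2.0318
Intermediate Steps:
P = 26784
P/8921 - 30121/31036 = 26784/8921 - 30121/31036 = 562558783/276872156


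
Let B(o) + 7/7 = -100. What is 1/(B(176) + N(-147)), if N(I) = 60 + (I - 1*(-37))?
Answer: -1/151 ≈ -0.0066225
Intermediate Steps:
B(o) = -101 (B(o) = -1 - 100 = -101)
N(I) = 97 + I (N(I) = 60 + (I + 37) = 60 + (37 + I) = 97 + I)
1/(B(176) + N(-147)) = 1/(-101 + (97 - 147)) = 1/(-101 - 50) = 1/(-151) = -1/151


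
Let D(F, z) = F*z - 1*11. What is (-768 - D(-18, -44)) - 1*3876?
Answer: -5425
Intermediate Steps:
D(F, z) = -11 + F*z (D(F, z) = F*z - 11 = -11 + F*z)
(-768 - D(-18, -44)) - 1*3876 = (-768 - (-11 - 18*(-44))) - 1*3876 = (-768 - (-11 + 792)) - 3876 = (-768 - 1*781) - 3876 = (-768 - 781) - 3876 = -1549 - 3876 = -5425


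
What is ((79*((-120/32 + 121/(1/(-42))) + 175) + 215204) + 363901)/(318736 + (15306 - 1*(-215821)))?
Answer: 764623/2199452 ≈ 0.34764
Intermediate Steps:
((79*((-120/32 + 121/(1/(-42))) + 175) + 215204) + 363901)/(318736 + (15306 - 1*(-215821))) = ((79*((-120*1/32 + 121/(-1/42)) + 175) + 215204) + 363901)/(318736 + (15306 + 215821)) = ((79*((-15/4 + 121*(-42)) + 175) + 215204) + 363901)/(318736 + 231127) = ((79*((-15/4 - 5082) + 175) + 215204) + 363901)/549863 = ((79*(-20343/4 + 175) + 215204) + 363901)*(1/549863) = ((79*(-19643/4) + 215204) + 363901)*(1/549863) = ((-1551797/4 + 215204) + 363901)*(1/549863) = (-690981/4 + 363901)*(1/549863) = (764623/4)*(1/549863) = 764623/2199452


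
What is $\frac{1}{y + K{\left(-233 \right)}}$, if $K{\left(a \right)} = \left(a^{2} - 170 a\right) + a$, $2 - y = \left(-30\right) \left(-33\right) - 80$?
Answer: $\frac{1}{92758} \approx 1.0781 \cdot 10^{-5}$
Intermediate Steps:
$y = -908$ ($y = 2 - \left(\left(-30\right) \left(-33\right) - 80\right) = 2 - \left(990 - 80\right) = 2 - 910 = -908$)
$K{\left(a \right)} = a^{2} - 169 a$
$\frac{1}{y + K{\left(-233 \right)}} = \frac{1}{-908 - 233 \left(-169 - 233\right)} = \frac{1}{-908 - -93666} = \frac{1}{-908 + 93666} = \frac{1}{92758}$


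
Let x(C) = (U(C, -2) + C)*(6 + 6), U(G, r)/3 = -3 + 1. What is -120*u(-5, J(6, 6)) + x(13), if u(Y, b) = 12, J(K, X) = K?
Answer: -1356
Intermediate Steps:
U(G, r) = -6 (U(G, r) = 3*(-3 + 1) = 3*(-2) = -6)
x(C) = -72 + 12*C (x(C) = (-6 + C)*(6 + 6) = (-6 + C)*12 = -72 + 12*C)
-120*u(-5, J(6, 6)) + x(13) = -120*12 + (-72 + 12*13) = -1440 + (-72 + 156) = -1440 + 84 = -1356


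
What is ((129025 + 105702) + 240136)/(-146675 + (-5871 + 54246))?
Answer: -474863/98300 ≈ -4.8307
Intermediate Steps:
((129025 + 105702) + 240136)/(-146675 + (-5871 + 54246)) = (234727 + 240136)/(-146675 + 48375) = 474863/(-98300) = 474863*(-1/98300) = -474863/98300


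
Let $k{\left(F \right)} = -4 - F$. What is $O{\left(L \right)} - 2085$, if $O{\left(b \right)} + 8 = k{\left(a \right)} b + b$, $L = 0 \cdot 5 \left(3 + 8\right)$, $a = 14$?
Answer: $-2093$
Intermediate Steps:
$L = 0$ ($L = 0 \cdot 11 = 0$)
$O{\left(b \right)} = -8 - 17 b$ ($O{\left(b \right)} = -8 + \left(\left(-4 - 14\right) b + b\right) = -8 + \left(- 18 b + b\right) = -8 - 17 b$)
$O{\left(L \right)} - 2085 = \left(-8 - 0\right) - 2085 = \left(-8 + 0\right) - 2085 = -8 - 2085 = -2093$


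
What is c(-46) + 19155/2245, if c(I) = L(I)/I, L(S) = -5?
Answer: 178471/20654 ≈ 8.6410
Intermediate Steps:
c(I) = -5/I
c(-46) + 19155/2245 = -5/(-46) + 19155/2245 = -5*(-1/46) + 19155*(1/2245) = 5/46 + 3831/449 = 178471/20654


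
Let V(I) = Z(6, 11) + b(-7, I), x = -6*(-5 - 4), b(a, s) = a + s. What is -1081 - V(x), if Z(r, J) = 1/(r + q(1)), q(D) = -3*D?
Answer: -3385/3 ≈ -1128.3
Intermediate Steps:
Z(r, J) = 1/(-3 + r) (Z(r, J) = 1/(r - 3*1) = 1/(r - 3) = 1/(-3 + r))
x = 54 (x = -6*(-9) = 54)
V(I) = -20/3 + I (V(I) = 1/(-3 + 6) + (-7 + I) = 1/3 + (-7 + I) = -20/3 + I)
-1081 - V(x) = -1081 - (-20/3 + 54) = -1081 - 1*142/3 = -1081 - 142/3 = -3385/3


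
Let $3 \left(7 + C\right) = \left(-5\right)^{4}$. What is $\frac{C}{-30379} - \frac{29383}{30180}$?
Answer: $- \frac{898702397}{916838220} \approx -0.98022$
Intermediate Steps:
$C = \frac{604}{3}$ ($C = -7 + \frac{\left(-5\right)^{4}}{3} = -7 + \frac{1}{3} \cdot 625 = -7 + \frac{625}{3} = \frac{604}{3} \approx 201.33$)
$\frac{C}{-30379} - \frac{29383}{30180} = \frac{604}{3 \left(-30379\right)} - \frac{29383}{30180} = \frac{604}{3} \left(- \frac{1}{30379}\right) - \frac{29383}{30180} = - \frac{604}{91137} - \frac{29383}{30180} = - \frac{898702397}{916838220}$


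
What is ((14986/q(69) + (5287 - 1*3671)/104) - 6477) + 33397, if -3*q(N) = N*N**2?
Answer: 38343594668/1423539 ≈ 26935.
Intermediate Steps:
q(N) = -N**3/3 (q(N) = -N*N**2/3 = -N**3/3)
((14986/q(69) + (5287 - 1*3671)/104) - 6477) + 33397 = ((14986/((-1/3*69**3)) + (5287 - 1*3671)/104) - 6477) + 33397 = ((14986/((-1/3*328509)) + (5287 - 3671)*(1/104)) - 6477) + 33397 = ((14986/(-109503) + 1616*(1/104)) - 6477) + 33397 = ((14986*(-1/109503) + 202/13) - 6477) + 33397 = ((-14986/109503 + 202/13) - 6477) + 33397 = (21924788/1423539 - 6477) + 33397 = -9198337315/1423539 + 33397 = 38343594668/1423539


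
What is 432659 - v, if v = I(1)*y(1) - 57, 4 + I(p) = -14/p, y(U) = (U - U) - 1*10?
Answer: 432536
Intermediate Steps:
y(U) = -10 (y(U) = 0 - 10 = -10)
I(p) = -4 - 14/p
v = 123 (v = (-4 - 14/1)*(-10) - 57 = (-4 - 14*1)*(-10) - 57 = (-4 - 14)*(-10) - 57 = -18*(-10) - 57 = 180 - 57 = 123)
432659 - v = 432659 - 1*123 = 432659 - 123 = 432536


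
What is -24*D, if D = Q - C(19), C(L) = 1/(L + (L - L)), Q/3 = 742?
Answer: -1015032/19 ≈ -53423.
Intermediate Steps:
Q = 2226 (Q = 3*742 = 2226)
C(L) = 1/L (C(L) = 1/(L + 0) = 1/L)
D = 42293/19 (D = 2226 - 1/19 = 42293/19 ≈ 2225.9)
-24*D = -24*42293/19 = -1015032/19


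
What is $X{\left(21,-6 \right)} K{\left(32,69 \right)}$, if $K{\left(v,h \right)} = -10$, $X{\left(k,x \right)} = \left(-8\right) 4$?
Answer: $320$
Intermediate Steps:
$X{\left(k,x \right)} = -32$
$X{\left(21,-6 \right)} K{\left(32,69 \right)} = \left(-32\right) \left(-10\right) = 320$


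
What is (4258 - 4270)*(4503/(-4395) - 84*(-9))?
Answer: -13272468/1465 ≈ -9059.7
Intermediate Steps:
(4258 - 4270)*(4503/(-4395) - 84*(-9)) = -12*(4503*(-1/4395) + 756) = -12*(-1501/1465 + 756) = -12*1106039/1465 = -13272468/1465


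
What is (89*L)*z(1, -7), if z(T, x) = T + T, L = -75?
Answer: -13350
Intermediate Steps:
z(T, x) = 2*T
(89*L)*z(1, -7) = (89*(-75))*(2*1) = -6675*2 = -13350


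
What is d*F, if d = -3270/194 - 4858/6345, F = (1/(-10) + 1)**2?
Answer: -32535903/2279500 ≈ -14.273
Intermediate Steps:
F = 81/100 (F = (1*(-1/10) + 1)**2 = (-1/10 + 1)**2 = (9/10)**2 = 81/100 ≈ 0.81000)
d = -10845301/615465 (d = -3270*1/194 - 4858*1/6345 = -1635/97 - 4858/6345 = -10845301/615465 ≈ -17.621)
d*F = -10845301/615465*81/100 = -32535903/2279500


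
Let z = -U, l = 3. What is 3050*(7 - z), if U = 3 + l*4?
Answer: 67100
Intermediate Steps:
U = 15 (U = 3 + 3*4 = 3 + 12 = 15)
z = -15 (z = -1*15 = -15)
3050*(7 - z) = 3050*(7 - 1*(-15)) = 3050*(7 + 15) = 3050*22 = 67100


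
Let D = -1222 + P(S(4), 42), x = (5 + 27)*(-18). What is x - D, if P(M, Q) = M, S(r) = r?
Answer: 642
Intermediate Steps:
x = -576 (x = 32*(-18) = -576)
D = -1218 (D = -1222 + 4 = -1218)
x - D = -576 - 1*(-1218) = -576 + 1218 = 642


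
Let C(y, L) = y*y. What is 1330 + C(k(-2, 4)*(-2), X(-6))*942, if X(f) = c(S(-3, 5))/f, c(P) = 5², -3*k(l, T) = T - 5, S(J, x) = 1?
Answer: 5246/3 ≈ 1748.7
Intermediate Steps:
k(l, T) = 5/3 - T/3 (k(l, T) = -(T - 5)/3 = -(-5 + T)/3 = 5/3 - T/3)
c(P) = 25
X(f) = 25/f
C(y, L) = y²
1330 + C(k(-2, 4)*(-2), X(-6))*942 = 1330 + ((5/3 - ⅓*4)*(-2))²*942 = 1330 + ((5/3 - 4/3)*(-2))²*942 = 1330 + ((⅓)*(-2))²*942 = 1330 + (-⅔)²*942 = 1330 + (4/9)*942 = 1330 + 1256/3 = 5246/3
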